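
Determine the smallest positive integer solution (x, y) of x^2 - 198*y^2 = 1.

(x, y) = (197, 14)

First expand sqrt(198) as a continued fraction. With x_i = (sqrt(198) + m_i)/d_i and (m_0, d_0) = (0, 1): a_0 = floor(sqrt(198)) = 14, since 14^2 = 196 <= 198 < 225 = 15^2.
Iterate m_{i+1} = d_i*a_i - m_i, d_{i+1} = (198 - m_{i+1}^2)/d_i, a_{i+1} = floor((a_0 + m_{i+1})/d_{i+1}):
  m_1 = 1*14 - 0 = 14, d_1 = (198 - 14^2)/1 = 2/1 = 2, a_1 = floor((14 + 14)/2) = 14.
  m_2 = 2*14 - 14 = 14, d_2 = (198 - 14^2)/2 = 2/2 = 1, a_2 = floor((14 + 14)/1) = 28.
  m_3 = 1*28 - 14 = 14, d_3 = (198 - 14^2)/1 = 2/1 = 2: (m_3, d_3) = (m_1, d_1) = (14, 2), so from here the quotients repeat a_1, a_2; the period length is 2.
So sqrt(198) = [14; (14, 28)] with period length k = 2.
k is even, so the fundamental solution of x^2 - 198y^2 = 1 is (p_{k-1}, q_{k-1}) = (p_1, q_1); compute convergents through index 1.
Convergents (p_i = a_i*p_{i-1} + p_{i-2}, q_i = a_i*q_{i-1} + q_{i-2} with p_{-2}=0, p_{-1}=1, q_{-2}=1, q_{-1}=0):
  i=0: a_0=14, p_0 = 14*1 + 0 = 14, q_0 = 14*0 + 1 = 1.
  i=1: a_1=14, p_1 = 14*14 + 1 = 197, q_1 = 14*1 + 0 = 14.
Check: 197^2 - 198*14^2 = 38809 - 38808 = 1, so (x, y) = (197, 14) solves the equation, and by the theorem it is the least positive solution.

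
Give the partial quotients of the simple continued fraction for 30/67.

[0; 2, 4, 3, 2]

Run the Euclidean algorithm on 30 and 67; the successive quotients are the partial quotients a_0, a_1, ... (each step inverts the fractional part left over by the previous one):
  30 = 0*67 + 30, so a_0 = 0.
  67 = 2*30 + 7, so a_1 = 2.
  30 = 4*7 + 2, so a_2 = 4.
  7 = 3*2 + 1, so a_3 = 3.
  2 = 2*1 + 0, so a_4 = 2.
The remainder reaches 0 after 5 divisions, so the expansion has 5 partial quotients, read off in order.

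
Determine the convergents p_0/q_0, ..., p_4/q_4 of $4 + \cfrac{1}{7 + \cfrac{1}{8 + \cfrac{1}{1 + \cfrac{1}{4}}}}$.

4/1, 29/7, 236/57, 265/64, 1296/313

Using the convergent recurrence p_i = a_i*p_{i-1} + p_{i-2}, q_i = a_i*q_{i-1} + q_{i-2} with p_{-2}=0, p_{-1}=1, q_{-2}=1, q_{-1}=0:
  i=0: a_0=4, p_0 = 4*1 + 0 = 4, q_0 = 4*0 + 1 = 1.
  i=1: a_1=7, p_1 = 7*4 + 1 = 29, q_1 = 7*1 + 0 = 7.
  i=2: a_2=8, p_2 = 8*29 + 4 = 236, q_2 = 8*7 + 1 = 57.
  i=3: a_3=1, p_3 = 1*236 + 29 = 265, q_3 = 1*57 + 7 = 64.
  i=4: a_4=4, p_4 = 4*265 + 236 = 1296, q_4 = 4*64 + 57 = 313.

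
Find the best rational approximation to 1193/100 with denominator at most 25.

Expand x = 1193/100 as a continued fraction with the Euclidean algorithm:
  1193 = 11*100 + 93, so a_0 = 11.
  100 = 1*93 + 7, so a_1 = 1.
  93 = 13*7 + 2, so a_2 = 13.
  7 = 3*2 + 1, so a_3 = 3.
  2 = 2*1 + 0, so a_4 = 2.
so x = [11; 1, 13, 3, 2].
Convergents (p_i = a_i*p_{i-1} + p_{i-2}, q_i = a_i*q_{i-1} + q_{i-2} with p_{-2}=0, p_{-1}=1, q_{-2}=1, q_{-1}=0), until the denominator exceeds 25:
  i=0: a_0=11, p_0 = 11*1 + 0 = 11, q_0 = 11*0 + 1 = 1.
  i=1: a_1=1, p_1 = 1*11 + 1 = 12, q_1 = 1*1 + 0 = 1.
  i=2: a_2=13, p_2 = 13*12 + 11 = 167, q_2 = 13*1 + 1 = 14.
  i=3: a_3=3, p_3 = 3*167 + 12 = 513, q_3 = 3*14 + 1 = 43.
q_3 = 43 > 25, so the last convergent with denominator <= 25 is p_2/q_2 = 167/14.
The closest fraction with denominator <= 25 is either p_2/q_2 or the intermediate fraction (k*p_2 + p_1)/(k*q_2 + q_1) with the largest k >= 1 whose denominator stays <= 25; these approach x as k grows, and every other convergent or intermediate fraction in range is farther away.
Largest k: floor((25 - q_1)/q_2) = floor((25 - 1)/14) = 1.
That gives (1*167 + 12)/(1*14 + 1) = 179/15.
Compare the errors: |x - 167/14| = |1193*14 - 167*100|/(100*14) = 2/1400, and |x - 179/15| = |1193*15 - 179*100|/(100*15) = 5/1500.
Cross-multiplying, 2*1500 = 3000 < 7000 = 5*1400, so 2/1400 is smaller: the convergent 167/14 is closer to x than 179/15.

167/14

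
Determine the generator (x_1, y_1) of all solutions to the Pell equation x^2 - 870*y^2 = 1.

(x, y) = (59, 2)

First expand sqrt(870) as a continued fraction. With x_i = (sqrt(870) + m_i)/d_i and (m_0, d_0) = (0, 1): a_0 = floor(sqrt(870)) = 29, since 29^2 = 841 <= 870 < 900 = 30^2.
Iterate m_{i+1} = d_i*a_i - m_i, d_{i+1} = (870 - m_{i+1}^2)/d_i, a_{i+1} = floor((a_0 + m_{i+1})/d_{i+1}):
  m_1 = 1*29 - 0 = 29, d_1 = (870 - 29^2)/1 = 29/1 = 29, a_1 = floor((29 + 29)/29) = 2.
  m_2 = 29*2 - 29 = 29, d_2 = (870 - 29^2)/29 = 29/29 = 1, a_2 = floor((29 + 29)/1) = 58.
  m_3 = 1*58 - 29 = 29, d_3 = (870 - 29^2)/1 = 29/1 = 29: (m_3, d_3) = (m_1, d_1) = (29, 29), so from here the quotients repeat a_1, a_2; the period length is 2.
So sqrt(870) = [29; (2, 58)] with period length k = 2.
k is even, so the fundamental solution of x^2 - 870y^2 = 1 is (p_{k-1}, q_{k-1}) = (p_1, q_1); compute convergents through index 1.
Convergents (p_i = a_i*p_{i-1} + p_{i-2}, q_i = a_i*q_{i-1} + q_{i-2} with p_{-2}=0, p_{-1}=1, q_{-2}=1, q_{-1}=0):
  i=0: a_0=29, p_0 = 29*1 + 0 = 29, q_0 = 29*0 + 1 = 1.
  i=1: a_1=2, p_1 = 2*29 + 1 = 59, q_1 = 2*1 + 0 = 2.
Check: 59^2 - 870*2^2 = 3481 - 3480 = 1, so (x, y) = (59, 2) solves the equation, and by the theorem it is the least positive solution.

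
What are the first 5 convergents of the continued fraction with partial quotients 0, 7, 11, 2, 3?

Using the convergent recurrence p_i = a_i*p_{i-1} + p_{i-2}, q_i = a_i*q_{i-1} + q_{i-2} with p_{-2}=0, p_{-1}=1, q_{-2}=1, q_{-1}=0:
  i=0: a_0=0, p_0 = 0*1 + 0 = 0, q_0 = 0*0 + 1 = 1.
  i=1: a_1=7, p_1 = 7*0 + 1 = 1, q_1 = 7*1 + 0 = 7.
  i=2: a_2=11, p_2 = 11*1 + 0 = 11, q_2 = 11*7 + 1 = 78.
  i=3: a_3=2, p_3 = 2*11 + 1 = 23, q_3 = 2*78 + 7 = 163.
  i=4: a_4=3, p_4 = 3*23 + 11 = 80, q_4 = 3*163 + 78 = 567.

0/1, 1/7, 11/78, 23/163, 80/567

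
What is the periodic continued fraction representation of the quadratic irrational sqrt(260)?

Write x_i = (sqrt(260) + m_i)/d_i with (m_0, d_0) = (0, 1). a_0 = floor(sqrt(260)) = 16, since 16^2 = 256 <= 260 < 289 = 17^2.
Iterate m_{i+1} = d_i*a_i - m_i, d_{i+1} = (260 - m_{i+1}^2)/d_i, a_{i+1} = floor((a_0 + m_{i+1})/d_{i+1}):
  m_1 = 1*16 - 0 = 16, d_1 = (260 - 16^2)/1 = 4/1 = 4, a_1 = floor((16 + 16)/4) = 8.
  m_2 = 4*8 - 16 = 16, d_2 = (260 - 16^2)/4 = 4/4 = 1, a_2 = floor((16 + 16)/1) = 32.
  m_3 = 1*32 - 16 = 16, d_3 = (260 - 16^2)/1 = 4/1 = 4: (m_3, d_3) = (m_1, d_1) = (16, 4), so from here the quotients repeat a_1, a_2; the period length is 2.
Hence the expansion of sqrt(260) is a_0 = 16 followed by the repeating block 8, 32 (period 2).

[16; (8, 32)]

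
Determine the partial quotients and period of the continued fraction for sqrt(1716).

Write x_i = (sqrt(1716) + m_i)/d_i with (m_0, d_0) = (0, 1). a_0 = floor(sqrt(1716)) = 41, since 41^2 = 1681 <= 1716 < 1764 = 42^2.
Iterate m_{i+1} = d_i*a_i - m_i, d_{i+1} = (1716 - m_{i+1}^2)/d_i, a_{i+1} = floor((a_0 + m_{i+1})/d_{i+1}):
  m_1 = 1*41 - 0 = 41, d_1 = (1716 - 41^2)/1 = 35/1 = 35, a_1 = floor((41 + 41)/35) = 2.
  m_2 = 35*2 - 41 = 29, d_2 = (1716 - 29^2)/35 = 875/35 = 25, a_2 = floor((41 + 29)/25) = 2.
  m_3 = 25*2 - 29 = 21, d_3 = (1716 - 21^2)/25 = 1275/25 = 51, a_3 = floor((41 + 21)/51) = 1.
  m_4 = 51*1 - 21 = 30, d_4 = (1716 - 30^2)/51 = 816/51 = 16, a_4 = floor((41 + 30)/16) = 4.
  m_5 = 16*4 - 30 = 34, d_5 = (1716 - 34^2)/16 = 560/16 = 35, a_5 = floor((41 + 34)/35) = 2.
  m_6 = 35*2 - 34 = 36, d_6 = (1716 - 36^2)/35 = 420/35 = 12, a_6 = floor((41 + 36)/12) = 6.
  m_7 = 12*6 - 36 = 36, d_7 = (1716 - 36^2)/12 = 420/12 = 35, a_7 = floor((41 + 36)/35) = 2.
  m_8 = 35*2 - 36 = 34, d_8 = (1716 - 34^2)/35 = 560/35 = 16, a_8 = floor((41 + 34)/16) = 4.
  m_9 = 16*4 - 34 = 30, d_9 = (1716 - 30^2)/16 = 816/16 = 51, a_9 = floor((41 + 30)/51) = 1.
  m_10 = 51*1 - 30 = 21, d_10 = (1716 - 21^2)/51 = 1275/51 = 25, a_10 = floor((41 + 21)/25) = 2.
  m_11 = 25*2 - 21 = 29, d_11 = (1716 - 29^2)/25 = 875/25 = 35, a_11 = floor((41 + 29)/35) = 2.
  m_12 = 35*2 - 29 = 41, d_12 = (1716 - 41^2)/35 = 35/35 = 1, a_12 = floor((41 + 41)/1) = 82.
  m_13 = 1*82 - 41 = 41, d_13 = (1716 - 41^2)/1 = 35/1 = 35: (m_13, d_13) = (m_1, d_1) = (41, 35), so from here the quotients repeat a_1, ..., a_12; the period length is 12.
Hence the expansion of sqrt(1716) is a_0 = 41 followed by the repeating block 2, 2, 1, 4, 2, 6, 2, 4, 1, 2, 2, 82 (period 12).

[41; (2, 2, 1, 4, 2, 6, 2, 4, 1, 2, 2, 82)]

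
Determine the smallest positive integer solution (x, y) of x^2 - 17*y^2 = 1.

(x, y) = (33, 8)

First expand sqrt(17) as a continued fraction. With x_i = (sqrt(17) + m_i)/d_i and (m_0, d_0) = (0, 1): a_0 = floor(sqrt(17)) = 4, since 4^2 = 16 <= 17 < 25 = 5^2.
Iterate m_{i+1} = d_i*a_i - m_i, d_{i+1} = (17 - m_{i+1}^2)/d_i, a_{i+1} = floor((a_0 + m_{i+1})/d_{i+1}):
  m_1 = 1*4 - 0 = 4, d_1 = (17 - 4^2)/1 = 1/1 = 1, a_1 = floor((4 + 4)/1) = 8.
  m_2 = 1*8 - 4 = 4, d_2 = (17 - 4^2)/1 = 1/1 = 1: (m_2, d_2) = (m_1, d_1) = (4, 1), so from here the quotient a_1 repeats; the period length is 1.
So sqrt(17) = [4; (8)] with period length k = 1.
k is odd, so (p_{k-1}, q_{k-1}) only solves x^2 - 17y^2 = -1 and the fundamental solution of x^2 - 17y^2 = 1 is (p_{2k-1}, q_{2k-1}) = (p_1, q_1); compute convergents through index 1, running through the period twice.
Convergents (p_i = a_i*p_{i-1} + p_{i-2}, q_i = a_i*q_{i-1} + q_{i-2} with p_{-2}=0, p_{-1}=1, q_{-2}=1, q_{-1}=0):
  i=0: a_0=4, p_0 = 4*1 + 0 = 4, q_0 = 4*0 + 1 = 1.
  i=1: a_1=8, p_1 = 8*4 + 1 = 33, q_1 = 8*1 + 0 = 8.
Indeed p_0^2 - 17*q_0^2 = 16 - 17 = -1, not +1.
Check: 33^2 - 17*8^2 = 1089 - 1088 = 1, so (x, y) = (33, 8) solves the equation, and by the theorem it is the least positive solution.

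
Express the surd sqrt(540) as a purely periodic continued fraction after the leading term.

[23; (4, 4, 1, 10, 1, 4, 4, 46)]

Write x_i = (sqrt(540) + m_i)/d_i with (m_0, d_0) = (0, 1). a_0 = floor(sqrt(540)) = 23, since 23^2 = 529 <= 540 < 576 = 24^2.
Iterate m_{i+1} = d_i*a_i - m_i, d_{i+1} = (540 - m_{i+1}^2)/d_i, a_{i+1} = floor((a_0 + m_{i+1})/d_{i+1}):
  m_1 = 1*23 - 0 = 23, d_1 = (540 - 23^2)/1 = 11/1 = 11, a_1 = floor((23 + 23)/11) = 4.
  m_2 = 11*4 - 23 = 21, d_2 = (540 - 21^2)/11 = 99/11 = 9, a_2 = floor((23 + 21)/9) = 4.
  m_3 = 9*4 - 21 = 15, d_3 = (540 - 15^2)/9 = 315/9 = 35, a_3 = floor((23 + 15)/35) = 1.
  m_4 = 35*1 - 15 = 20, d_4 = (540 - 20^2)/35 = 140/35 = 4, a_4 = floor((23 + 20)/4) = 10.
  m_5 = 4*10 - 20 = 20, d_5 = (540 - 20^2)/4 = 140/4 = 35, a_5 = floor((23 + 20)/35) = 1.
  m_6 = 35*1 - 20 = 15, d_6 = (540 - 15^2)/35 = 315/35 = 9, a_6 = floor((23 + 15)/9) = 4.
  m_7 = 9*4 - 15 = 21, d_7 = (540 - 21^2)/9 = 99/9 = 11, a_7 = floor((23 + 21)/11) = 4.
  m_8 = 11*4 - 21 = 23, d_8 = (540 - 23^2)/11 = 11/11 = 1, a_8 = floor((23 + 23)/1) = 46.
  m_9 = 1*46 - 23 = 23, d_9 = (540 - 23^2)/1 = 11/1 = 11: (m_9, d_9) = (m_1, d_1) = (23, 11), so from here the quotients repeat a_1, ..., a_8; the period length is 8.
Hence the expansion of sqrt(540) is a_0 = 23 followed by the repeating block 4, 4, 1, 10, 1, 4, 4, 46 (period 8).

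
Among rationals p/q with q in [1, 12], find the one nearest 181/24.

Expand x = 181/24 as a continued fraction with the Euclidean algorithm:
  181 = 7*24 + 13, so a_0 = 7.
  24 = 1*13 + 11, so a_1 = 1.
  13 = 1*11 + 2, so a_2 = 1.
  11 = 5*2 + 1, so a_3 = 5.
  2 = 2*1 + 0, so a_4 = 2.
so x = [7; 1, 1, 5, 2].
Convergents (p_i = a_i*p_{i-1} + p_{i-2}, q_i = a_i*q_{i-1} + q_{i-2} with p_{-2}=0, p_{-1}=1, q_{-2}=1, q_{-1}=0), until the denominator exceeds 12:
  i=0: a_0=7, p_0 = 7*1 + 0 = 7, q_0 = 7*0 + 1 = 1.
  i=1: a_1=1, p_1 = 1*7 + 1 = 8, q_1 = 1*1 + 0 = 1.
  i=2: a_2=1, p_2 = 1*8 + 7 = 15, q_2 = 1*1 + 1 = 2.
  i=3: a_3=5, p_3 = 5*15 + 8 = 83, q_3 = 5*2 + 1 = 11.
  i=4: a_4=2, p_4 = 2*83 + 15 = 181, q_4 = 2*11 + 2 = 24.
q_4 = 24 > 12, so the last convergent with denominator <= 12 is p_3/q_3 = 83/11.
The closest fraction with denominator <= 12 is either p_3/q_3 or the intermediate fraction (k*p_3 + p_2)/(k*q_3 + q_2) with the largest k >= 1 whose denominator stays <= 12; these approach x as k grows, and every other convergent or intermediate fraction in range is farther away.
Largest k: floor((12 - q_2)/q_3) = floor((12 - 2)/11) = 0.
Since k = 0, no intermediate fraction beyond p_3/q_3 has denominator <= 12, so the convergent 83/11 is the closest (its error is |181*11 - 83*24|/(24*11) = 1/264).

83/11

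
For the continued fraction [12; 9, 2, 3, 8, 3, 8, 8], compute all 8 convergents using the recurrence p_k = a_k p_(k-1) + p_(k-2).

Using the convergent recurrence p_i = a_i*p_{i-1} + p_{i-2}, q_i = a_i*q_{i-1} + q_{i-2} with p_{-2}=0, p_{-1}=1, q_{-2}=1, q_{-1}=0:
  i=0: a_0=12, p_0 = 12*1 + 0 = 12, q_0 = 12*0 + 1 = 1.
  i=1: a_1=9, p_1 = 9*12 + 1 = 109, q_1 = 9*1 + 0 = 9.
  i=2: a_2=2, p_2 = 2*109 + 12 = 230, q_2 = 2*9 + 1 = 19.
  i=3: a_3=3, p_3 = 3*230 + 109 = 799, q_3 = 3*19 + 9 = 66.
  i=4: a_4=8, p_4 = 8*799 + 230 = 6622, q_4 = 8*66 + 19 = 547.
  i=5: a_5=3, p_5 = 3*6622 + 799 = 20665, q_5 = 3*547 + 66 = 1707.
  i=6: a_6=8, p_6 = 8*20665 + 6622 = 171942, q_6 = 8*1707 + 547 = 14203.
  i=7: a_7=8, p_7 = 8*171942 + 20665 = 1396201, q_7 = 8*14203 + 1707 = 115331.

12/1, 109/9, 230/19, 799/66, 6622/547, 20665/1707, 171942/14203, 1396201/115331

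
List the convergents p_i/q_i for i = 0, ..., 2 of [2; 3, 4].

Using the convergent recurrence p_i = a_i*p_{i-1} + p_{i-2}, q_i = a_i*q_{i-1} + q_{i-2} with p_{-2}=0, p_{-1}=1, q_{-2}=1, q_{-1}=0:
  i=0: a_0=2, p_0 = 2*1 + 0 = 2, q_0 = 2*0 + 1 = 1.
  i=1: a_1=3, p_1 = 3*2 + 1 = 7, q_1 = 3*1 + 0 = 3.
  i=2: a_2=4, p_2 = 4*7 + 2 = 30, q_2 = 4*3 + 1 = 13.

2/1, 7/3, 30/13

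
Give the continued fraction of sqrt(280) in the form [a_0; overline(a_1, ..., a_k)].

[16; overline(1, 2, 1, 2, 1, 32)]

Write x_i = (sqrt(280) + m_i)/d_i with (m_0, d_0) = (0, 1). a_0 = floor(sqrt(280)) = 16, since 16^2 = 256 <= 280 < 289 = 17^2.
Iterate m_{i+1} = d_i*a_i - m_i, d_{i+1} = (280 - m_{i+1}^2)/d_i, a_{i+1} = floor((a_0 + m_{i+1})/d_{i+1}):
  m_1 = 1*16 - 0 = 16, d_1 = (280 - 16^2)/1 = 24/1 = 24, a_1 = floor((16 + 16)/24) = 1.
  m_2 = 24*1 - 16 = 8, d_2 = (280 - 8^2)/24 = 216/24 = 9, a_2 = floor((16 + 8)/9) = 2.
  m_3 = 9*2 - 8 = 10, d_3 = (280 - 10^2)/9 = 180/9 = 20, a_3 = floor((16 + 10)/20) = 1.
  m_4 = 20*1 - 10 = 10, d_4 = (280 - 10^2)/20 = 180/20 = 9, a_4 = floor((16 + 10)/9) = 2.
  m_5 = 9*2 - 10 = 8, d_5 = (280 - 8^2)/9 = 216/9 = 24, a_5 = floor((16 + 8)/24) = 1.
  m_6 = 24*1 - 8 = 16, d_6 = (280 - 16^2)/24 = 24/24 = 1, a_6 = floor((16 + 16)/1) = 32.
  m_7 = 1*32 - 16 = 16, d_7 = (280 - 16^2)/1 = 24/1 = 24: (m_7, d_7) = (m_1, d_1) = (16, 24), so from here the quotients repeat a_1, ..., a_6; the period length is 6.
Hence the expansion of sqrt(280) is a_0 = 16 followed by the repeating block 1, 2, 1, 2, 1, 32 (period 6).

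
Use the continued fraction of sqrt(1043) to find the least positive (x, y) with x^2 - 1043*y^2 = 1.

First expand sqrt(1043) as a continued fraction. With x_i = (sqrt(1043) + m_i)/d_i and (m_0, d_0) = (0, 1): a_0 = floor(sqrt(1043)) = 32, since 32^2 = 1024 <= 1043 < 1089 = 33^2.
Iterate m_{i+1} = d_i*a_i - m_i, d_{i+1} = (1043 - m_{i+1}^2)/d_i, a_{i+1} = floor((a_0 + m_{i+1})/d_{i+1}):
  m_1 = 1*32 - 0 = 32, d_1 = (1043 - 32^2)/1 = 19/1 = 19, a_1 = floor((32 + 32)/19) = 3.
  m_2 = 19*3 - 32 = 25, d_2 = (1043 - 25^2)/19 = 418/19 = 22, a_2 = floor((32 + 25)/22) = 2.
  m_3 = 22*2 - 25 = 19, d_3 = (1043 - 19^2)/22 = 682/22 = 31, a_3 = floor((32 + 19)/31) = 1.
  m_4 = 31*1 - 19 = 12, d_4 = (1043 - 12^2)/31 = 899/31 = 29, a_4 = floor((32 + 12)/29) = 1.
  m_5 = 29*1 - 12 = 17, d_5 = (1043 - 17^2)/29 = 754/29 = 26, a_5 = floor((32 + 17)/26) = 1.
  m_6 = 26*1 - 17 = 9, d_6 = (1043 - 9^2)/26 = 962/26 = 37, a_6 = floor((32 + 9)/37) = 1.
  m_7 = 37*1 - 9 = 28, d_7 = (1043 - 28^2)/37 = 259/37 = 7, a_7 = floor((32 + 28)/7) = 8.
  m_8 = 7*8 - 28 = 28, d_8 = (1043 - 28^2)/7 = 259/7 = 37, a_8 = floor((32 + 28)/37) = 1.
  m_9 = 37*1 - 28 = 9, d_9 = (1043 - 9^2)/37 = 962/37 = 26, a_9 = floor((32 + 9)/26) = 1.
  m_10 = 26*1 - 9 = 17, d_10 = (1043 - 17^2)/26 = 754/26 = 29, a_10 = floor((32 + 17)/29) = 1.
  m_11 = 29*1 - 17 = 12, d_11 = (1043 - 12^2)/29 = 899/29 = 31, a_11 = floor((32 + 12)/31) = 1.
  m_12 = 31*1 - 12 = 19, d_12 = (1043 - 19^2)/31 = 682/31 = 22, a_12 = floor((32 + 19)/22) = 2.
  m_13 = 22*2 - 19 = 25, d_13 = (1043 - 25^2)/22 = 418/22 = 19, a_13 = floor((32 + 25)/19) = 3.
  m_14 = 19*3 - 25 = 32, d_14 = (1043 - 32^2)/19 = 19/19 = 1, a_14 = floor((32 + 32)/1) = 64.
  m_15 = 1*64 - 32 = 32, d_15 = (1043 - 32^2)/1 = 19/1 = 19: (m_15, d_15) = (m_1, d_1) = (32, 19), so from here the quotients repeat a_1, ..., a_14; the period length is 14.
So sqrt(1043) = [32; (3, 2, 1, 1, 1, 1, 8, 1, 1, 1, 1, 2, 3, 64)] with period length k = 14.
k is even, so the fundamental solution of x^2 - 1043y^2 = 1 is (p_{k-1}, q_{k-1}) = (p_13, q_13); compute convergents through index 13.
Convergents (p_i = a_i*p_{i-1} + p_{i-2}, q_i = a_i*q_{i-1} + q_{i-2} with p_{-2}=0, p_{-1}=1, q_{-2}=1, q_{-1}=0):
  i=0: a_0=32, p_0 = 32*1 + 0 = 32, q_0 = 32*0 + 1 = 1.
  i=1: a_1=3, p_1 = 3*32 + 1 = 97, q_1 = 3*1 + 0 = 3.
  i=2: a_2=2, p_2 = 2*97 + 32 = 226, q_2 = 2*3 + 1 = 7.
  i=3: a_3=1, p_3 = 1*226 + 97 = 323, q_3 = 1*7 + 3 = 10.
  i=4: a_4=1, p_4 = 1*323 + 226 = 549, q_4 = 1*10 + 7 = 17.
  i=5: a_5=1, p_5 = 1*549 + 323 = 872, q_5 = 1*17 + 10 = 27.
  i=6: a_6=1, p_6 = 1*872 + 549 = 1421, q_6 = 1*27 + 17 = 44.
  i=7: a_7=8, p_7 = 8*1421 + 872 = 12240, q_7 = 8*44 + 27 = 379.
  i=8: a_8=1, p_8 = 1*12240 + 1421 = 13661, q_8 = 1*379 + 44 = 423.
  i=9: a_9=1, p_9 = 1*13661 + 12240 = 25901, q_9 = 1*423 + 379 = 802.
  i=10: a_10=1, p_10 = 1*25901 + 13661 = 39562, q_10 = 1*802 + 423 = 1225.
  i=11: a_11=1, p_11 = 1*39562 + 25901 = 65463, q_11 = 1*1225 + 802 = 2027.
  i=12: a_12=2, p_12 = 2*65463 + 39562 = 170488, q_12 = 2*2027 + 1225 = 5279.
  i=13: a_13=3, p_13 = 3*170488 + 65463 = 576927, q_13 = 3*5279 + 2027 = 17864.
Check: 576927^2 - 1043*17864^2 = 332844763329 - 332844763328 = 1, so (x, y) = (576927, 17864) solves the equation, and by the theorem it is the least positive solution.

(x, y) = (576927, 17864)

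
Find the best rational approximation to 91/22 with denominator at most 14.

29/7

Expand x = 91/22 as a continued fraction with the Euclidean algorithm:
  91 = 4*22 + 3, so a_0 = 4.
  22 = 7*3 + 1, so a_1 = 7.
  3 = 3*1 + 0, so a_2 = 3.
so x = [4; 7, 3].
Convergents (p_i = a_i*p_{i-1} + p_{i-2}, q_i = a_i*q_{i-1} + q_{i-2} with p_{-2}=0, p_{-1}=1, q_{-2}=1, q_{-1}=0), until the denominator exceeds 14:
  i=0: a_0=4, p_0 = 4*1 + 0 = 4, q_0 = 4*0 + 1 = 1.
  i=1: a_1=7, p_1 = 7*4 + 1 = 29, q_1 = 7*1 + 0 = 7.
  i=2: a_2=3, p_2 = 3*29 + 4 = 91, q_2 = 3*7 + 1 = 22.
q_2 = 22 > 14, so the last convergent with denominator <= 14 is p_1/q_1 = 29/7.
The closest fraction with denominator <= 14 is either p_1/q_1 or the intermediate fraction (k*p_1 + p_0)/(k*q_1 + q_0) with the largest k >= 1 whose denominator stays <= 14; these approach x as k grows, and every other convergent or intermediate fraction in range is farther away.
Largest k: floor((14 - q_0)/q_1) = floor((14 - 1)/7) = 1.
That gives (1*29 + 4)/(1*7 + 1) = 33/8.
Compare the errors: |x - 29/7| = |91*7 - 29*22|/(22*7) = 1/154, and |x - 33/8| = |91*8 - 33*22|/(22*8) = 2/176.
Cross-multiplying, 1*176 = 176 < 308 = 2*154, so 1/154 is smaller: the convergent 29/7 is closer to x than 33/8.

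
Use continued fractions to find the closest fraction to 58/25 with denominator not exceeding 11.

7/3

Expand x = 58/25 as a continued fraction with the Euclidean algorithm:
  58 = 2*25 + 8, so a_0 = 2.
  25 = 3*8 + 1, so a_1 = 3.
  8 = 8*1 + 0, so a_2 = 8.
so x = [2; 3, 8].
Convergents (p_i = a_i*p_{i-1} + p_{i-2}, q_i = a_i*q_{i-1} + q_{i-2} with p_{-2}=0, p_{-1}=1, q_{-2}=1, q_{-1}=0), until the denominator exceeds 11:
  i=0: a_0=2, p_0 = 2*1 + 0 = 2, q_0 = 2*0 + 1 = 1.
  i=1: a_1=3, p_1 = 3*2 + 1 = 7, q_1 = 3*1 + 0 = 3.
  i=2: a_2=8, p_2 = 8*7 + 2 = 58, q_2 = 8*3 + 1 = 25.
q_2 = 25 > 11, so the last convergent with denominator <= 11 is p_1/q_1 = 7/3.
The closest fraction with denominator <= 11 is either p_1/q_1 or the intermediate fraction (k*p_1 + p_0)/(k*q_1 + q_0) with the largest k >= 1 whose denominator stays <= 11; these approach x as k grows, and every other convergent or intermediate fraction in range is farther away.
Largest k: floor((11 - q_0)/q_1) = floor((11 - 1)/3) = 3.
That gives (3*7 + 2)/(3*3 + 1) = 23/10.
Compare the errors: |x - 7/3| = |58*3 - 7*25|/(25*3) = 1/75, and |x - 23/10| = |58*10 - 23*25|/(25*10) = 5/250.
Cross-multiplying, 1*250 = 250 < 375 = 5*75, so 1/75 is smaller: the convergent 7/3 is closer to x than 23/10.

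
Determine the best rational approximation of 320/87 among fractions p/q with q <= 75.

217/59

Expand x = 320/87 as a continued fraction with the Euclidean algorithm:
  320 = 3*87 + 59, so a_0 = 3.
  87 = 1*59 + 28, so a_1 = 1.
  59 = 2*28 + 3, so a_2 = 2.
  28 = 9*3 + 1, so a_3 = 9.
  3 = 3*1 + 0, so a_4 = 3.
so x = [3; 1, 2, 9, 3].
Convergents (p_i = a_i*p_{i-1} + p_{i-2}, q_i = a_i*q_{i-1} + q_{i-2} with p_{-2}=0, p_{-1}=1, q_{-2}=1, q_{-1}=0), until the denominator exceeds 75:
  i=0: a_0=3, p_0 = 3*1 + 0 = 3, q_0 = 3*0 + 1 = 1.
  i=1: a_1=1, p_1 = 1*3 + 1 = 4, q_1 = 1*1 + 0 = 1.
  i=2: a_2=2, p_2 = 2*4 + 3 = 11, q_2 = 2*1 + 1 = 3.
  i=3: a_3=9, p_3 = 9*11 + 4 = 103, q_3 = 9*3 + 1 = 28.
  i=4: a_4=3, p_4 = 3*103 + 11 = 320, q_4 = 3*28 + 3 = 87.
q_4 = 87 > 75, so the last convergent with denominator <= 75 is p_3/q_3 = 103/28.
The closest fraction with denominator <= 75 is either p_3/q_3 or the intermediate fraction (k*p_3 + p_2)/(k*q_3 + q_2) with the largest k >= 1 whose denominator stays <= 75; these approach x as k grows, and every other convergent or intermediate fraction in range is farther away.
Largest k: floor((75 - q_2)/q_3) = floor((75 - 3)/28) = 2.
That gives (2*103 + 11)/(2*28 + 3) = 217/59.
Compare the errors: |x - 103/28| = |320*28 - 103*87|/(87*28) = 1/2436, and |x - 217/59| = |320*59 - 217*87|/(87*59) = 1/5133.
Cross-multiplying, 1*2436 = 2436 < 5133 = 1*5133, so 1/5133 is smaller: the intermediate fraction 217/59 is closer to x than 103/28.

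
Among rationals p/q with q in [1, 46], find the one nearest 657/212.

31/10

Expand x = 657/212 as a continued fraction with the Euclidean algorithm:
  657 = 3*212 + 21, so a_0 = 3.
  212 = 10*21 + 2, so a_1 = 10.
  21 = 10*2 + 1, so a_2 = 10.
  2 = 2*1 + 0, so a_3 = 2.
so x = [3; 10, 10, 2].
Convergents (p_i = a_i*p_{i-1} + p_{i-2}, q_i = a_i*q_{i-1} + q_{i-2} with p_{-2}=0, p_{-1}=1, q_{-2}=1, q_{-1}=0), until the denominator exceeds 46:
  i=0: a_0=3, p_0 = 3*1 + 0 = 3, q_0 = 3*0 + 1 = 1.
  i=1: a_1=10, p_1 = 10*3 + 1 = 31, q_1 = 10*1 + 0 = 10.
  i=2: a_2=10, p_2 = 10*31 + 3 = 313, q_2 = 10*10 + 1 = 101.
q_2 = 101 > 46, so the last convergent with denominator <= 46 is p_1/q_1 = 31/10.
The closest fraction with denominator <= 46 is either p_1/q_1 or the intermediate fraction (k*p_1 + p_0)/(k*q_1 + q_0) with the largest k >= 1 whose denominator stays <= 46; these approach x as k grows, and every other convergent or intermediate fraction in range is farther away.
Largest k: floor((46 - q_0)/q_1) = floor((46 - 1)/10) = 4.
That gives (4*31 + 3)/(4*10 + 1) = 127/41.
Compare the errors: |x - 31/10| = |657*10 - 31*212|/(212*10) = 2/2120, and |x - 127/41| = |657*41 - 127*212|/(212*41) = 13/8692.
Cross-multiplying, 2*8692 = 17384 < 27560 = 13*2120, so 2/2120 is smaller: the convergent 31/10 is closer to x than 127/41.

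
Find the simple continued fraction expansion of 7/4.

[1; 1, 3]

Run the Euclidean algorithm on 7 and 4; the successive quotients are the partial quotients a_0, a_1, ... (each step inverts the fractional part left over by the previous one):
  7 = 1*4 + 3, so a_0 = 1.
  4 = 1*3 + 1, so a_1 = 1.
  3 = 3*1 + 0, so a_2 = 3.
The remainder reaches 0 after 3 divisions, so the expansion has 3 partial quotients, read off in order.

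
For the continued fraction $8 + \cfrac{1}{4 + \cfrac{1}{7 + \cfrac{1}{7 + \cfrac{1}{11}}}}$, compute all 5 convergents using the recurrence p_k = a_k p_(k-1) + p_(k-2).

8/1, 33/4, 239/29, 1706/207, 19005/2306

Using the convergent recurrence p_i = a_i*p_{i-1} + p_{i-2}, q_i = a_i*q_{i-1} + q_{i-2} with p_{-2}=0, p_{-1}=1, q_{-2}=1, q_{-1}=0:
  i=0: a_0=8, p_0 = 8*1 + 0 = 8, q_0 = 8*0 + 1 = 1.
  i=1: a_1=4, p_1 = 4*8 + 1 = 33, q_1 = 4*1 + 0 = 4.
  i=2: a_2=7, p_2 = 7*33 + 8 = 239, q_2 = 7*4 + 1 = 29.
  i=3: a_3=7, p_3 = 7*239 + 33 = 1706, q_3 = 7*29 + 4 = 207.
  i=4: a_4=11, p_4 = 11*1706 + 239 = 19005, q_4 = 11*207 + 29 = 2306.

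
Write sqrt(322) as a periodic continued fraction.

[17; (1, 16, 1, 34)]

Write x_i = (sqrt(322) + m_i)/d_i with (m_0, d_0) = (0, 1). a_0 = floor(sqrt(322)) = 17, since 17^2 = 289 <= 322 < 324 = 18^2.
Iterate m_{i+1} = d_i*a_i - m_i, d_{i+1} = (322 - m_{i+1}^2)/d_i, a_{i+1} = floor((a_0 + m_{i+1})/d_{i+1}):
  m_1 = 1*17 - 0 = 17, d_1 = (322 - 17^2)/1 = 33/1 = 33, a_1 = floor((17 + 17)/33) = 1.
  m_2 = 33*1 - 17 = 16, d_2 = (322 - 16^2)/33 = 66/33 = 2, a_2 = floor((17 + 16)/2) = 16.
  m_3 = 2*16 - 16 = 16, d_3 = (322 - 16^2)/2 = 66/2 = 33, a_3 = floor((17 + 16)/33) = 1.
  m_4 = 33*1 - 16 = 17, d_4 = (322 - 17^2)/33 = 33/33 = 1, a_4 = floor((17 + 17)/1) = 34.
  m_5 = 1*34 - 17 = 17, d_5 = (322 - 17^2)/1 = 33/1 = 33: (m_5, d_5) = (m_1, d_1) = (17, 33), so from here the quotients repeat a_1, ..., a_4; the period length is 4.
Hence the expansion of sqrt(322) is a_0 = 17 followed by the repeating block 1, 16, 1, 34 (period 4).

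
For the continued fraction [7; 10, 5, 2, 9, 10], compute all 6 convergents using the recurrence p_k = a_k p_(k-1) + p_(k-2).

7/1, 71/10, 362/51, 795/112, 7517/1059, 75965/10702

Using the convergent recurrence p_i = a_i*p_{i-1} + p_{i-2}, q_i = a_i*q_{i-1} + q_{i-2} with p_{-2}=0, p_{-1}=1, q_{-2}=1, q_{-1}=0:
  i=0: a_0=7, p_0 = 7*1 + 0 = 7, q_0 = 7*0 + 1 = 1.
  i=1: a_1=10, p_1 = 10*7 + 1 = 71, q_1 = 10*1 + 0 = 10.
  i=2: a_2=5, p_2 = 5*71 + 7 = 362, q_2 = 5*10 + 1 = 51.
  i=3: a_3=2, p_3 = 2*362 + 71 = 795, q_3 = 2*51 + 10 = 112.
  i=4: a_4=9, p_4 = 9*795 + 362 = 7517, q_4 = 9*112 + 51 = 1059.
  i=5: a_5=10, p_5 = 10*7517 + 795 = 75965, q_5 = 10*1059 + 112 = 10702.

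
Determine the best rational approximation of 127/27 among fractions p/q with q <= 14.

Expand x = 127/27 as a continued fraction with the Euclidean algorithm:
  127 = 4*27 + 19, so a_0 = 4.
  27 = 1*19 + 8, so a_1 = 1.
  19 = 2*8 + 3, so a_2 = 2.
  8 = 2*3 + 2, so a_3 = 2.
  3 = 1*2 + 1, so a_4 = 1.
  2 = 2*1 + 0, so a_5 = 2.
so x = [4; 1, 2, 2, 1, 2].
Convergents (p_i = a_i*p_{i-1} + p_{i-2}, q_i = a_i*q_{i-1} + q_{i-2} with p_{-2}=0, p_{-1}=1, q_{-2}=1, q_{-1}=0), until the denominator exceeds 14:
  i=0: a_0=4, p_0 = 4*1 + 0 = 4, q_0 = 4*0 + 1 = 1.
  i=1: a_1=1, p_1 = 1*4 + 1 = 5, q_1 = 1*1 + 0 = 1.
  i=2: a_2=2, p_2 = 2*5 + 4 = 14, q_2 = 2*1 + 1 = 3.
  i=3: a_3=2, p_3 = 2*14 + 5 = 33, q_3 = 2*3 + 1 = 7.
  i=4: a_4=1, p_4 = 1*33 + 14 = 47, q_4 = 1*7 + 3 = 10.
  i=5: a_5=2, p_5 = 2*47 + 33 = 127, q_5 = 2*10 + 7 = 27.
q_5 = 27 > 14, so the last convergent with denominator <= 14 is p_4/q_4 = 47/10.
The closest fraction with denominator <= 14 is either p_4/q_4 or the intermediate fraction (k*p_4 + p_3)/(k*q_4 + q_3) with the largest k >= 1 whose denominator stays <= 14; these approach x as k grows, and every other convergent or intermediate fraction in range is farther away.
Largest k: floor((14 - q_3)/q_4) = floor((14 - 7)/10) = 0.
Since k = 0, no intermediate fraction beyond p_4/q_4 has denominator <= 14, so the convergent 47/10 is the closest (its error is |127*10 - 47*27|/(27*10) = 1/270).

47/10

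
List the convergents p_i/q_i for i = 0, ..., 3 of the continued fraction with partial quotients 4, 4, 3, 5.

4/1, 17/4, 55/13, 292/69

Using the convergent recurrence p_i = a_i*p_{i-1} + p_{i-2}, q_i = a_i*q_{i-1} + q_{i-2} with p_{-2}=0, p_{-1}=1, q_{-2}=1, q_{-1}=0:
  i=0: a_0=4, p_0 = 4*1 + 0 = 4, q_0 = 4*0 + 1 = 1.
  i=1: a_1=4, p_1 = 4*4 + 1 = 17, q_1 = 4*1 + 0 = 4.
  i=2: a_2=3, p_2 = 3*17 + 4 = 55, q_2 = 3*4 + 1 = 13.
  i=3: a_3=5, p_3 = 5*55 + 17 = 292, q_3 = 5*13 + 4 = 69.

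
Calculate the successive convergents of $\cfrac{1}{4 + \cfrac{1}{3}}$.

0/1, 1/4, 3/13

Using the convergent recurrence p_i = a_i*p_{i-1} + p_{i-2}, q_i = a_i*q_{i-1} + q_{i-2} with p_{-2}=0, p_{-1}=1, q_{-2}=1, q_{-1}=0:
  i=0: a_0=0, p_0 = 0*1 + 0 = 0, q_0 = 0*0 + 1 = 1.
  i=1: a_1=4, p_1 = 4*0 + 1 = 1, q_1 = 4*1 + 0 = 4.
  i=2: a_2=3, p_2 = 3*1 + 0 = 3, q_2 = 3*4 + 1 = 13.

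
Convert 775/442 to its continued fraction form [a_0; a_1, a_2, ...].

[1; 1, 3, 18, 6]

Run the Euclidean algorithm on 775 and 442; the successive quotients are the partial quotients a_0, a_1, ... (each step inverts the fractional part left over by the previous one):
  775 = 1*442 + 333, so a_0 = 1.
  442 = 1*333 + 109, so a_1 = 1.
  333 = 3*109 + 6, so a_2 = 3.
  109 = 18*6 + 1, so a_3 = 18.
  6 = 6*1 + 0, so a_4 = 6.
The remainder reaches 0 after 5 divisions, so the expansion has 5 partial quotients, read off in order.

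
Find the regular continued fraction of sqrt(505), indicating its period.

[22; (2, 8, 2, 44)]

Write x_i = (sqrt(505) + m_i)/d_i with (m_0, d_0) = (0, 1). a_0 = floor(sqrt(505)) = 22, since 22^2 = 484 <= 505 < 529 = 23^2.
Iterate m_{i+1} = d_i*a_i - m_i, d_{i+1} = (505 - m_{i+1}^2)/d_i, a_{i+1} = floor((a_0 + m_{i+1})/d_{i+1}):
  m_1 = 1*22 - 0 = 22, d_1 = (505 - 22^2)/1 = 21/1 = 21, a_1 = floor((22 + 22)/21) = 2.
  m_2 = 21*2 - 22 = 20, d_2 = (505 - 20^2)/21 = 105/21 = 5, a_2 = floor((22 + 20)/5) = 8.
  m_3 = 5*8 - 20 = 20, d_3 = (505 - 20^2)/5 = 105/5 = 21, a_3 = floor((22 + 20)/21) = 2.
  m_4 = 21*2 - 20 = 22, d_4 = (505 - 22^2)/21 = 21/21 = 1, a_4 = floor((22 + 22)/1) = 44.
  m_5 = 1*44 - 22 = 22, d_5 = (505 - 22^2)/1 = 21/1 = 21: (m_5, d_5) = (m_1, d_1) = (22, 21), so from here the quotients repeat a_1, ..., a_4; the period length is 4.
Hence the expansion of sqrt(505) is a_0 = 22 followed by the repeating block 2, 8, 2, 44 (period 4).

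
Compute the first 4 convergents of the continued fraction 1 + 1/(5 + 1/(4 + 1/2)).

1/1, 6/5, 25/21, 56/47

Using the convergent recurrence p_i = a_i*p_{i-1} + p_{i-2}, q_i = a_i*q_{i-1} + q_{i-2} with p_{-2}=0, p_{-1}=1, q_{-2}=1, q_{-1}=0:
  i=0: a_0=1, p_0 = 1*1 + 0 = 1, q_0 = 1*0 + 1 = 1.
  i=1: a_1=5, p_1 = 5*1 + 1 = 6, q_1 = 5*1 + 0 = 5.
  i=2: a_2=4, p_2 = 4*6 + 1 = 25, q_2 = 4*5 + 1 = 21.
  i=3: a_3=2, p_3 = 2*25 + 6 = 56, q_3 = 2*21 + 5 = 47.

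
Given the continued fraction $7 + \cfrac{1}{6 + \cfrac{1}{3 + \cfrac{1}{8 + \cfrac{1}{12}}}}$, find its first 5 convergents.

7/1, 43/6, 136/19, 1131/158, 13708/1915

Using the convergent recurrence p_i = a_i*p_{i-1} + p_{i-2}, q_i = a_i*q_{i-1} + q_{i-2} with p_{-2}=0, p_{-1}=1, q_{-2}=1, q_{-1}=0:
  i=0: a_0=7, p_0 = 7*1 + 0 = 7, q_0 = 7*0 + 1 = 1.
  i=1: a_1=6, p_1 = 6*7 + 1 = 43, q_1 = 6*1 + 0 = 6.
  i=2: a_2=3, p_2 = 3*43 + 7 = 136, q_2 = 3*6 + 1 = 19.
  i=3: a_3=8, p_3 = 8*136 + 43 = 1131, q_3 = 8*19 + 6 = 158.
  i=4: a_4=12, p_4 = 12*1131 + 136 = 13708, q_4 = 12*158 + 19 = 1915.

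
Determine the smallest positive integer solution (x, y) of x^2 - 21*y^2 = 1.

(x, y) = (55, 12)

First expand sqrt(21) as a continued fraction. With x_i = (sqrt(21) + m_i)/d_i and (m_0, d_0) = (0, 1): a_0 = floor(sqrt(21)) = 4, since 4^2 = 16 <= 21 < 25 = 5^2.
Iterate m_{i+1} = d_i*a_i - m_i, d_{i+1} = (21 - m_{i+1}^2)/d_i, a_{i+1} = floor((a_0 + m_{i+1})/d_{i+1}):
  m_1 = 1*4 - 0 = 4, d_1 = (21 - 4^2)/1 = 5/1 = 5, a_1 = floor((4 + 4)/5) = 1.
  m_2 = 5*1 - 4 = 1, d_2 = (21 - 1^2)/5 = 20/5 = 4, a_2 = floor((4 + 1)/4) = 1.
  m_3 = 4*1 - 1 = 3, d_3 = (21 - 3^2)/4 = 12/4 = 3, a_3 = floor((4 + 3)/3) = 2.
  m_4 = 3*2 - 3 = 3, d_4 = (21 - 3^2)/3 = 12/3 = 4, a_4 = floor((4 + 3)/4) = 1.
  m_5 = 4*1 - 3 = 1, d_5 = (21 - 1^2)/4 = 20/4 = 5, a_5 = floor((4 + 1)/5) = 1.
  m_6 = 5*1 - 1 = 4, d_6 = (21 - 4^2)/5 = 5/5 = 1, a_6 = floor((4 + 4)/1) = 8.
  m_7 = 1*8 - 4 = 4, d_7 = (21 - 4^2)/1 = 5/1 = 5: (m_7, d_7) = (m_1, d_1) = (4, 5), so from here the quotients repeat a_1, ..., a_6; the period length is 6.
So sqrt(21) = [4; (1, 1, 2, 1, 1, 8)] with period length k = 6.
k is even, so the fundamental solution of x^2 - 21y^2 = 1 is (p_{k-1}, q_{k-1}) = (p_5, q_5); compute convergents through index 5.
Convergents (p_i = a_i*p_{i-1} + p_{i-2}, q_i = a_i*q_{i-1} + q_{i-2} with p_{-2}=0, p_{-1}=1, q_{-2}=1, q_{-1}=0):
  i=0: a_0=4, p_0 = 4*1 + 0 = 4, q_0 = 4*0 + 1 = 1.
  i=1: a_1=1, p_1 = 1*4 + 1 = 5, q_1 = 1*1 + 0 = 1.
  i=2: a_2=1, p_2 = 1*5 + 4 = 9, q_2 = 1*1 + 1 = 2.
  i=3: a_3=2, p_3 = 2*9 + 5 = 23, q_3 = 2*2 + 1 = 5.
  i=4: a_4=1, p_4 = 1*23 + 9 = 32, q_4 = 1*5 + 2 = 7.
  i=5: a_5=1, p_5 = 1*32 + 23 = 55, q_5 = 1*7 + 5 = 12.
Check: 55^2 - 21*12^2 = 3025 - 3024 = 1, so (x, y) = (55, 12) solves the equation, and by the theorem it is the least positive solution.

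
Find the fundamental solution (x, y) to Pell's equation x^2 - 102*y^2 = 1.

First expand sqrt(102) as a continued fraction. With x_i = (sqrt(102) + m_i)/d_i and (m_0, d_0) = (0, 1): a_0 = floor(sqrt(102)) = 10, since 10^2 = 100 <= 102 < 121 = 11^2.
Iterate m_{i+1} = d_i*a_i - m_i, d_{i+1} = (102 - m_{i+1}^2)/d_i, a_{i+1} = floor((a_0 + m_{i+1})/d_{i+1}):
  m_1 = 1*10 - 0 = 10, d_1 = (102 - 10^2)/1 = 2/1 = 2, a_1 = floor((10 + 10)/2) = 10.
  m_2 = 2*10 - 10 = 10, d_2 = (102 - 10^2)/2 = 2/2 = 1, a_2 = floor((10 + 10)/1) = 20.
  m_3 = 1*20 - 10 = 10, d_3 = (102 - 10^2)/1 = 2/1 = 2: (m_3, d_3) = (m_1, d_1) = (10, 2), so from here the quotients repeat a_1, a_2; the period length is 2.
So sqrt(102) = [10; (10, 20)] with period length k = 2.
k is even, so the fundamental solution of x^2 - 102y^2 = 1 is (p_{k-1}, q_{k-1}) = (p_1, q_1); compute convergents through index 1.
Convergents (p_i = a_i*p_{i-1} + p_{i-2}, q_i = a_i*q_{i-1} + q_{i-2} with p_{-2}=0, p_{-1}=1, q_{-2}=1, q_{-1}=0):
  i=0: a_0=10, p_0 = 10*1 + 0 = 10, q_0 = 10*0 + 1 = 1.
  i=1: a_1=10, p_1 = 10*10 + 1 = 101, q_1 = 10*1 + 0 = 10.
Check: 101^2 - 102*10^2 = 10201 - 10200 = 1, so (x, y) = (101, 10) solves the equation, and by the theorem it is the least positive solution.

(x, y) = (101, 10)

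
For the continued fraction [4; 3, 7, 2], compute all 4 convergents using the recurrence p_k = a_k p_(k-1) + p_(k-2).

Using the convergent recurrence p_i = a_i*p_{i-1} + p_{i-2}, q_i = a_i*q_{i-1} + q_{i-2} with p_{-2}=0, p_{-1}=1, q_{-2}=1, q_{-1}=0:
  i=0: a_0=4, p_0 = 4*1 + 0 = 4, q_0 = 4*0 + 1 = 1.
  i=1: a_1=3, p_1 = 3*4 + 1 = 13, q_1 = 3*1 + 0 = 3.
  i=2: a_2=7, p_2 = 7*13 + 4 = 95, q_2 = 7*3 + 1 = 22.
  i=3: a_3=2, p_3 = 2*95 + 13 = 203, q_3 = 2*22 + 3 = 47.

4/1, 13/3, 95/22, 203/47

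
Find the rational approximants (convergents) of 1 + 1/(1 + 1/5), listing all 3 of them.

Using the convergent recurrence p_i = a_i*p_{i-1} + p_{i-2}, q_i = a_i*q_{i-1} + q_{i-2} with p_{-2}=0, p_{-1}=1, q_{-2}=1, q_{-1}=0:
  i=0: a_0=1, p_0 = 1*1 + 0 = 1, q_0 = 1*0 + 1 = 1.
  i=1: a_1=1, p_1 = 1*1 + 1 = 2, q_1 = 1*1 + 0 = 1.
  i=2: a_2=5, p_2 = 5*2 + 1 = 11, q_2 = 5*1 + 1 = 6.

1/1, 2/1, 11/6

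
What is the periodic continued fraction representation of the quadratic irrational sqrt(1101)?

Write x_i = (sqrt(1101) + m_i)/d_i with (m_0, d_0) = (0, 1). a_0 = floor(sqrt(1101)) = 33, since 33^2 = 1089 <= 1101 < 1156 = 34^2.
Iterate m_{i+1} = d_i*a_i - m_i, d_{i+1} = (1101 - m_{i+1}^2)/d_i, a_{i+1} = floor((a_0 + m_{i+1})/d_{i+1}):
  m_1 = 1*33 - 0 = 33, d_1 = (1101 - 33^2)/1 = 12/1 = 12, a_1 = floor((33 + 33)/12) = 5.
  m_2 = 12*5 - 33 = 27, d_2 = (1101 - 27^2)/12 = 372/12 = 31, a_2 = floor((33 + 27)/31) = 1.
  m_3 = 31*1 - 27 = 4, d_3 = (1101 - 4^2)/31 = 1085/31 = 35, a_3 = floor((33 + 4)/35) = 1.
  m_4 = 35*1 - 4 = 31, d_4 = (1101 - 31^2)/35 = 140/35 = 4, a_4 = floor((33 + 31)/4) = 16.
  m_5 = 4*16 - 31 = 33, d_5 = (1101 - 33^2)/4 = 12/4 = 3, a_5 = floor((33 + 33)/3) = 22.
  m_6 = 3*22 - 33 = 33, d_6 = (1101 - 33^2)/3 = 12/3 = 4, a_6 = floor((33 + 33)/4) = 16.
  m_7 = 4*16 - 33 = 31, d_7 = (1101 - 31^2)/4 = 140/4 = 35, a_7 = floor((33 + 31)/35) = 1.
  m_8 = 35*1 - 31 = 4, d_8 = (1101 - 4^2)/35 = 1085/35 = 31, a_8 = floor((33 + 4)/31) = 1.
  m_9 = 31*1 - 4 = 27, d_9 = (1101 - 27^2)/31 = 372/31 = 12, a_9 = floor((33 + 27)/12) = 5.
  m_10 = 12*5 - 27 = 33, d_10 = (1101 - 33^2)/12 = 12/12 = 1, a_10 = floor((33 + 33)/1) = 66.
  m_11 = 1*66 - 33 = 33, d_11 = (1101 - 33^2)/1 = 12/1 = 12: (m_11, d_11) = (m_1, d_1) = (33, 12), so from here the quotients repeat a_1, ..., a_10; the period length is 10.
Hence the expansion of sqrt(1101) is a_0 = 33 followed by the repeating block 5, 1, 1, 16, 22, 16, 1, 1, 5, 66 (period 10).

[33; (5, 1, 1, 16, 22, 16, 1, 1, 5, 66)]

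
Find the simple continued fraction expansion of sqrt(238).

Write x_i = (sqrt(238) + m_i)/d_i with (m_0, d_0) = (0, 1). a_0 = floor(sqrt(238)) = 15, since 15^2 = 225 <= 238 < 256 = 16^2.
Iterate m_{i+1} = d_i*a_i - m_i, d_{i+1} = (238 - m_{i+1}^2)/d_i, a_{i+1} = floor((a_0 + m_{i+1})/d_{i+1}):
  m_1 = 1*15 - 0 = 15, d_1 = (238 - 15^2)/1 = 13/1 = 13, a_1 = floor((15 + 15)/13) = 2.
  m_2 = 13*2 - 15 = 11, d_2 = (238 - 11^2)/13 = 117/13 = 9, a_2 = floor((15 + 11)/9) = 2.
  m_3 = 9*2 - 11 = 7, d_3 = (238 - 7^2)/9 = 189/9 = 21, a_3 = floor((15 + 7)/21) = 1.
  m_4 = 21*1 - 7 = 14, d_4 = (238 - 14^2)/21 = 42/21 = 2, a_4 = floor((15 + 14)/2) = 14.
  m_5 = 2*14 - 14 = 14, d_5 = (238 - 14^2)/2 = 42/2 = 21, a_5 = floor((15 + 14)/21) = 1.
  m_6 = 21*1 - 14 = 7, d_6 = (238 - 7^2)/21 = 189/21 = 9, a_6 = floor((15 + 7)/9) = 2.
  m_7 = 9*2 - 7 = 11, d_7 = (238 - 11^2)/9 = 117/9 = 13, a_7 = floor((15 + 11)/13) = 2.
  m_8 = 13*2 - 11 = 15, d_8 = (238 - 15^2)/13 = 13/13 = 1, a_8 = floor((15 + 15)/1) = 30.
  m_9 = 1*30 - 15 = 15, d_9 = (238 - 15^2)/1 = 13/1 = 13: (m_9, d_9) = (m_1, d_1) = (15, 13), so from here the quotients repeat a_1, ..., a_8; the period length is 8.
Hence the expansion of sqrt(238) is a_0 = 15 followed by the repeating block 2, 2, 1, 14, 1, 2, 2, 30 (period 8).

[15; (2, 2, 1, 14, 1, 2, 2, 30)]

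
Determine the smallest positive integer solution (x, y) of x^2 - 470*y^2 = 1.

First expand sqrt(470) as a continued fraction. With x_i = (sqrt(470) + m_i)/d_i and (m_0, d_0) = (0, 1): a_0 = floor(sqrt(470)) = 21, since 21^2 = 441 <= 470 < 484 = 22^2.
Iterate m_{i+1} = d_i*a_i - m_i, d_{i+1} = (470 - m_{i+1}^2)/d_i, a_{i+1} = floor((a_0 + m_{i+1})/d_{i+1}):
  m_1 = 1*21 - 0 = 21, d_1 = (470 - 21^2)/1 = 29/1 = 29, a_1 = floor((21 + 21)/29) = 1.
  m_2 = 29*1 - 21 = 8, d_2 = (470 - 8^2)/29 = 406/29 = 14, a_2 = floor((21 + 8)/14) = 2.
  m_3 = 14*2 - 8 = 20, d_3 = (470 - 20^2)/14 = 70/14 = 5, a_3 = floor((21 + 20)/5) = 8.
  m_4 = 5*8 - 20 = 20, d_4 = (470 - 20^2)/5 = 70/5 = 14, a_4 = floor((21 + 20)/14) = 2.
  m_5 = 14*2 - 20 = 8, d_5 = (470 - 8^2)/14 = 406/14 = 29, a_5 = floor((21 + 8)/29) = 1.
  m_6 = 29*1 - 8 = 21, d_6 = (470 - 21^2)/29 = 29/29 = 1, a_6 = floor((21 + 21)/1) = 42.
  m_7 = 1*42 - 21 = 21, d_7 = (470 - 21^2)/1 = 29/1 = 29: (m_7, d_7) = (m_1, d_1) = (21, 29), so from here the quotients repeat a_1, ..., a_6; the period length is 6.
So sqrt(470) = [21; (1, 2, 8, 2, 1, 42)] with period length k = 6.
k is even, so the fundamental solution of x^2 - 470y^2 = 1 is (p_{k-1}, q_{k-1}) = (p_5, q_5); compute convergents through index 5.
Convergents (p_i = a_i*p_{i-1} + p_{i-2}, q_i = a_i*q_{i-1} + q_{i-2} with p_{-2}=0, p_{-1}=1, q_{-2}=1, q_{-1}=0):
  i=0: a_0=21, p_0 = 21*1 + 0 = 21, q_0 = 21*0 + 1 = 1.
  i=1: a_1=1, p_1 = 1*21 + 1 = 22, q_1 = 1*1 + 0 = 1.
  i=2: a_2=2, p_2 = 2*22 + 21 = 65, q_2 = 2*1 + 1 = 3.
  i=3: a_3=8, p_3 = 8*65 + 22 = 542, q_3 = 8*3 + 1 = 25.
  i=4: a_4=2, p_4 = 2*542 + 65 = 1149, q_4 = 2*25 + 3 = 53.
  i=5: a_5=1, p_5 = 1*1149 + 542 = 1691, q_5 = 1*53 + 25 = 78.
Check: 1691^2 - 470*78^2 = 2859481 - 2859480 = 1, so (x, y) = (1691, 78) solves the equation, and by the theorem it is the least positive solution.

(x, y) = (1691, 78)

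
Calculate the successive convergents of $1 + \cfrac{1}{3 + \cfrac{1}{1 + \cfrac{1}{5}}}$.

Using the convergent recurrence p_i = a_i*p_{i-1} + p_{i-2}, q_i = a_i*q_{i-1} + q_{i-2} with p_{-2}=0, p_{-1}=1, q_{-2}=1, q_{-1}=0:
  i=0: a_0=1, p_0 = 1*1 + 0 = 1, q_0 = 1*0 + 1 = 1.
  i=1: a_1=3, p_1 = 3*1 + 1 = 4, q_1 = 3*1 + 0 = 3.
  i=2: a_2=1, p_2 = 1*4 + 1 = 5, q_2 = 1*3 + 1 = 4.
  i=3: a_3=5, p_3 = 5*5 + 4 = 29, q_3 = 5*4 + 3 = 23.

1/1, 4/3, 5/4, 29/23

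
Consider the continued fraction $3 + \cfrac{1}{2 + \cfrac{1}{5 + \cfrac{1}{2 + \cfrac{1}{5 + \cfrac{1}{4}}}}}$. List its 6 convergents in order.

3/1, 7/2, 38/11, 83/24, 453/131, 1895/548

Using the convergent recurrence p_i = a_i*p_{i-1} + p_{i-2}, q_i = a_i*q_{i-1} + q_{i-2} with p_{-2}=0, p_{-1}=1, q_{-2}=1, q_{-1}=0:
  i=0: a_0=3, p_0 = 3*1 + 0 = 3, q_0 = 3*0 + 1 = 1.
  i=1: a_1=2, p_1 = 2*3 + 1 = 7, q_1 = 2*1 + 0 = 2.
  i=2: a_2=5, p_2 = 5*7 + 3 = 38, q_2 = 5*2 + 1 = 11.
  i=3: a_3=2, p_3 = 2*38 + 7 = 83, q_3 = 2*11 + 2 = 24.
  i=4: a_4=5, p_4 = 5*83 + 38 = 453, q_4 = 5*24 + 11 = 131.
  i=5: a_5=4, p_5 = 4*453 + 83 = 1895, q_5 = 4*131 + 24 = 548.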